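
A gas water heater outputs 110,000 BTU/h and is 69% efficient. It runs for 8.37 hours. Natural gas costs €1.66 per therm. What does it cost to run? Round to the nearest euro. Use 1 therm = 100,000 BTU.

Heat delivered = 110,000 BTU/h × 8.37 h = 920,700 BTU
Gas input = 920,700 / 0.69 = 1,334,348 BTU
= 1,334,348 / 100,000 = 13.34 therm
Cost = 13.34 × €1.66/therm = €22.15 ≈ €22

€22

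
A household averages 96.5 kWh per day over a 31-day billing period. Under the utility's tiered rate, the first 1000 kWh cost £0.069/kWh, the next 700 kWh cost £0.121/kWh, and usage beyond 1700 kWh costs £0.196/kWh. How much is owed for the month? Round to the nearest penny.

Usage = 96.5 kWh/day × 31 days = 2991.5 kWh
First 1000 kWh × £0.069 = £69.00
Next 700 kWh × £0.121 = £84.70
Remaining 1291.5 kWh × £0.196 = £253.13
Total = £406.83

£406.83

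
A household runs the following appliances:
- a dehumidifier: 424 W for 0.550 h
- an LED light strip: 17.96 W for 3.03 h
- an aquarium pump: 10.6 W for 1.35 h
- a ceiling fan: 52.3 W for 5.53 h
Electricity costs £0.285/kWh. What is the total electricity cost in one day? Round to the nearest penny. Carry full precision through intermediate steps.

dehumidifier: 424 W × 0.550 h = 233 Wh = 0.2332 kWh
LED light strip: 17.96 W × 3.03 h = 54 Wh = 0.05442 kWh
aquarium pump: 10.6 W × 1.35 h = 14 Wh = 0.01431 kWh
ceiling fan: 52.3 W × 5.53 h = 289 Wh = 0.2892 kWh
Total energy = 0.2332 + 0.05442 + 0.01431 + 0.2892 = 0.5911 kWh
Cost = 0.5911 kWh × £0.285 = £0.17

£0.17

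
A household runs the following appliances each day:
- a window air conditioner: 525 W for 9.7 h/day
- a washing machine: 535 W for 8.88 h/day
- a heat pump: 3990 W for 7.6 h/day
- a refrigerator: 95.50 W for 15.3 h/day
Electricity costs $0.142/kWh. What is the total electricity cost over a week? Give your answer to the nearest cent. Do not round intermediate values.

$41.38

window air conditioner: 525 W × 9.7 h × 7 d = 35,648 Wh = 35.65 kWh
washing machine: 535 W × 8.88 h × 7 d = 33,256 Wh = 33.26 kWh
heat pump: 3990 W × 7.6 h × 7 d = 212,268 Wh = 212.3 kWh
refrigerator: 95.50 W × 15.3 h × 7 d = 10,228 Wh = 10.23 kWh
Total energy = 35.65 + 33.26 + 212.3 + 10.23 = 291.4 kWh
Cost = 291.4 kWh × $0.142 = $41.38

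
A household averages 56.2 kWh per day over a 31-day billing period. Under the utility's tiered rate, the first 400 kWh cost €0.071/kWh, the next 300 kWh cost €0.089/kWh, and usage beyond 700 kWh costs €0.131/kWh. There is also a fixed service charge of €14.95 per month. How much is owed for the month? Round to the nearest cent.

€206.58

Usage = 56.2 kWh/day × 31 days = 1742.2 kWh
First 400 kWh × €0.071 = €28.40
Next 300 kWh × €0.089 = €26.70
Remaining 1042.2 kWh × €0.131 = €136.53
Energy charge = €191.63; + service €14.95 = €206.58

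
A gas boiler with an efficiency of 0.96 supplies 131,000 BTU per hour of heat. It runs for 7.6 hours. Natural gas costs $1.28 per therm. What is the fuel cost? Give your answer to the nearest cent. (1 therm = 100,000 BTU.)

$13.27

Heat delivered = 131,000 BTU/h × 7.6 h = 995,600 BTU
Gas input = 995,600 / 0.96 = 1,037,083 BTU
= 1,037,083 / 100,000 = 10.37 therm
Cost = 10.37 × $1.28/therm = $13.27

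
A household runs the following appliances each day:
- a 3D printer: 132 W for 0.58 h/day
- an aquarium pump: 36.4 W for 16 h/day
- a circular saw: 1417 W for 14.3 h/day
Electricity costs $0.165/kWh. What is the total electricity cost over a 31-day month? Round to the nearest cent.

$107.02

3D printer: 132 W × 0.58 h × 31 d = 2,373 Wh = 2.373 kWh
aquarium pump: 36.4 W × 16 h × 31 d = 18,054 Wh = 18.05 kWh
circular saw: 1417 W × 14.3 h × 31 d = 628,156 Wh = 628.2 kWh
Total energy = 2.373 + 18.05 + 628.2 = 648.6 kWh
Cost = 648.6 kWh × $0.165 = $107.02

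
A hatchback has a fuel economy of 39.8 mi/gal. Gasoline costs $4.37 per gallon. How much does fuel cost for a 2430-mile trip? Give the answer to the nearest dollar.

$267

Fuel = 2430 mi / 39.8 mpg = 61.06 gal
Cost = 61.06 gal × $4.37/gal = $266.81 ≈ $267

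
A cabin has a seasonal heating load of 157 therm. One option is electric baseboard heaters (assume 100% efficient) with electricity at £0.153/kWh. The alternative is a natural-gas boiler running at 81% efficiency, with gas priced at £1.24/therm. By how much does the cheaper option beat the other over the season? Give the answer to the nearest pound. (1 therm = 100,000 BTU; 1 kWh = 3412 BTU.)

Heat load = 157 therm × 100,000 = 15,700,000 BTU
Gas: input = 15,700,000 / 0.81 = 19,382,716 BTU = 193.8 therm → 193.8 × £1.24 = £240.35
Electric: 15,700,000 BTU / 3412 = 4,601 kWh → × £0.153 = £704.02
Difference = |£240.35 − £704.02| = £463.67 ≈ £464

£464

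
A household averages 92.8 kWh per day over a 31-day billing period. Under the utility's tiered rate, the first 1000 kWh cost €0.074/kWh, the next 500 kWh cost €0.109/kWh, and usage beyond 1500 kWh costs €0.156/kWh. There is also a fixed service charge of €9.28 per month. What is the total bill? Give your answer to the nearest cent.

€352.56

Usage = 92.8 kWh/day × 31 days = 2876.8 kWh
First 1000 kWh × €0.074 = €74.00
Next 500 kWh × €0.109 = €54.50
Remaining 1376.8 kWh × €0.156 = €214.78
Energy charge = €343.28; + service €9.28 = €352.56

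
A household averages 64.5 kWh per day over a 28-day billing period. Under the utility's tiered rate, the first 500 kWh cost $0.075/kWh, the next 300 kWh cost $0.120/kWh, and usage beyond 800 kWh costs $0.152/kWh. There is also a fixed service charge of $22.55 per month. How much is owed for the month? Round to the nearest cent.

Usage = 64.5 kWh/day × 28 days = 1806 kWh
First 500 kWh × $0.075 = $37.50
Next 300 kWh × $0.120 = $36.00
Remaining 1006 kWh × $0.152 = $152.91
Energy charge = $226.41; + service $22.55 = $248.96

$248.96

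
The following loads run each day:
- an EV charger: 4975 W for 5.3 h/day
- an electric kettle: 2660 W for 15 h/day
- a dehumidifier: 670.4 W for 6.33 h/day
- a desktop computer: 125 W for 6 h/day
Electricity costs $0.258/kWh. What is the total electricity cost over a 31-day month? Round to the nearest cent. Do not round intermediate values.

$569.95

EV charger: 4975 W × 5.3 h × 31 d = 817,392 Wh = 817.4 kWh
electric kettle: 2660 W × 15 h × 31 d = 1,236,900 Wh = 1,237 kWh
dehumidifier: 670.4 W × 6.33 h × 31 d = 131,553 Wh = 131.6 kWh
desktop computer: 125 W × 6 h × 31 d = 23,250 Wh = 23.25 kWh
Total energy = 817.4 + 1,237 + 131.6 + 23.25 = 2,209 kWh
Cost = 2,209 kWh × $0.258 = $569.95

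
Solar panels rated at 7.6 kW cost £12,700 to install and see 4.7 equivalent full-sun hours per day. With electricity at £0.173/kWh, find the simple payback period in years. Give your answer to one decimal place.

5.6 years

Daily generation = 7.6 kW × 4.7 h = 35.72 kWh
Annual generation = 35.72 × 365 = 13038 kWh
Annual savings = 13038 × £0.173 = £2,255.54
Payback = £12,700 / £2,255.54 = 5.63 years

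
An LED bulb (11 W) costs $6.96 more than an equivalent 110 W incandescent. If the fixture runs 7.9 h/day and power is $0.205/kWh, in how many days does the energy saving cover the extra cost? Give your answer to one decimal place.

Power saved = 110 − 11 = 99 W
Daily energy saved = 99 W × 7.9 h = 782.1 Wh = 0.7821 kWh
Daily savings = 0.7821 × $0.205 = $0.1603
Payback = $6.96 / $0.1603 per day = 43.41 days

43.4 days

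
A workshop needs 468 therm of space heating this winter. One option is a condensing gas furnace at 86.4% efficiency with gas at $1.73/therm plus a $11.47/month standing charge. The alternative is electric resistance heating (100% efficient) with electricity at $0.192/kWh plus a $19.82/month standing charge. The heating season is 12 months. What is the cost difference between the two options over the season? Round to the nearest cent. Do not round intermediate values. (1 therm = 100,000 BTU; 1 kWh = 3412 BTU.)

$1796.65

Heat load = 468 therm × 100,000 = 46,800,000 BTU
Gas: input = 46,800,000 / 0.864 = 54,166,667 BTU = 541.7 therm → 541.7 × $1.73 = $937.08; + 12 × $11.47 standing = $1,074.72
Electric: 46,800,000 BTU / 3412 = 13,720 kWh → × $0.192 = $2,633.53; + 12 × $19.82 standing = $2,871.37
Difference = |$1,074.72 − $2,871.37| = $1,796.65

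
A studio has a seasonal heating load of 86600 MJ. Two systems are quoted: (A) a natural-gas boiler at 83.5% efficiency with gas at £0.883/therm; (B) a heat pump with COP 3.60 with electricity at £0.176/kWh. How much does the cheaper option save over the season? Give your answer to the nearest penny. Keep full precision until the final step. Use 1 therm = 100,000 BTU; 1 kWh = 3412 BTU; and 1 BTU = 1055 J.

£308.12

Heat load = 86600 MJ = 86,600,000,000 J / 1055 = 82,085,308 BTU
Gas: input = 82,085,308 / 0.835 = 98,305,758 BTU = 983.1 therm → 983.1 × £0.883 = £868.04
Heat pump: 82,085,308 BTU / 3412 = 24,060 kWh heat; / 3.60 = 6,683 kWh in → × £0.176 = £1,176.16
Difference = |£868.04 − £1,176.16| = £308.12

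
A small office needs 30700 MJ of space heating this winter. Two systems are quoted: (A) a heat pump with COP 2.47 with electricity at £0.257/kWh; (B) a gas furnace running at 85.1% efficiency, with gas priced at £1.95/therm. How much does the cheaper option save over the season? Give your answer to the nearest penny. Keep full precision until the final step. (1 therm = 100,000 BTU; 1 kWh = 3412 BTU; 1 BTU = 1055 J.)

Heat load = 30700 MJ = 30,700,000,000 J / 1055 = 29,099,526 BTU
Gas: input = 29,099,526 / 0.851 = 34,194,508 BTU = 341.9 therm → 341.9 × £1.95 = £666.79
Heat pump: 29,099,526 BTU / 3412 = 8,529 kWh heat; / 2.47 = 3,453 kWh in → × £0.257 = £887.39
Difference = |£666.79 − £887.39| = £220.59

£220.59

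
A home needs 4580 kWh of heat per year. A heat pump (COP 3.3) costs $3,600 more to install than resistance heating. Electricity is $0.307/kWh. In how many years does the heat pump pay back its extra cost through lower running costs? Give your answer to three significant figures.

Resistance: 4580 kWh × $0.307 = $1,406.06/yr
Heat pump: 4580 / 3.3 = 1388 kWh in → × $0.307 = $426.08/yr
Annual savings = $979.98
Payback = $3,600 / $979.98 = 3.67 years

3.67 years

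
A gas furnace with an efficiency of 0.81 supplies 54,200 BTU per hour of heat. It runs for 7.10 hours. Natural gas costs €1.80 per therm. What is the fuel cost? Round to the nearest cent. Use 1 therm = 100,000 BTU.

Heat delivered = 54,200 BTU/h × 7.10 h = 384,820 BTU
Gas input = 384,820 / 0.81 = 475,086 BTU
= 475,086 / 100,000 = 4.751 therm
Cost = 4.751 × €1.80/therm = €8.55

€8.55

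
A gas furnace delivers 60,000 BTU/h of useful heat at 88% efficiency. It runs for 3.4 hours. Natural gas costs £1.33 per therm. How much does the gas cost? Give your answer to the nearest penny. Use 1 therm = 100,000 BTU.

Heat delivered = 60,000 BTU/h × 3.4 h = 204,000 BTU
Gas input = 204,000 / 0.88 = 231,818 BTU
= 231,818 / 100,000 = 2.318 therm
Cost = 2.318 × £1.33/therm = £3.08

£3.08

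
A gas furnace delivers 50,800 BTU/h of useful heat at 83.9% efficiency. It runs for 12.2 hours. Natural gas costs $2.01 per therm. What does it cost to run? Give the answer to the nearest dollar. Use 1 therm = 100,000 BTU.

$15

Heat delivered = 50,800 BTU/h × 12.2 h = 619,760 BTU
Gas input = 619,760 / 0.839 = 738,689 BTU
= 738,689 / 100,000 = 7.387 therm
Cost = 7.387 × $2.01/therm = $14.85 ≈ $15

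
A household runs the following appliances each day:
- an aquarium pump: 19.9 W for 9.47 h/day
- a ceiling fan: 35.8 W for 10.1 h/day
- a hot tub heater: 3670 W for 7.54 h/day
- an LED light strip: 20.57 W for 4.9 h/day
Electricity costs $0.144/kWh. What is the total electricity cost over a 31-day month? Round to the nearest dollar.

$126

aquarium pump: 19.9 W × 9.47 h × 31 d = 5,842 Wh = 5.842 kWh
ceiling fan: 35.8 W × 10.1 h × 31 d = 11,209 Wh = 11.21 kWh
hot tub heater: 3670 W × 7.54 h × 31 d = 857,826 Wh = 857.8 kWh
LED light strip: 20.57 W × 4.9 h × 31 d = 3,125 Wh = 3.125 kWh
Total energy = 5.842 + 11.21 + 857.8 + 3.125 = 878 kWh
Cost = 878 kWh × $0.144 = $126.43 ≈ $126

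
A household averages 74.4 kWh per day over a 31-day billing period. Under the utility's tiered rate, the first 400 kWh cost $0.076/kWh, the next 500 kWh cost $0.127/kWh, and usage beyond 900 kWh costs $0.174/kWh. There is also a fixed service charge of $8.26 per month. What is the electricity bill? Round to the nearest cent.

Usage = 74.4 kWh/day × 31 days = 2306.4 kWh
First 400 kWh × $0.076 = $30.40
Next 500 kWh × $0.127 = $63.50
Remaining 1406.4 kWh × $0.174 = $244.71
Energy charge = $338.61; + service $8.26 = $346.87

$346.87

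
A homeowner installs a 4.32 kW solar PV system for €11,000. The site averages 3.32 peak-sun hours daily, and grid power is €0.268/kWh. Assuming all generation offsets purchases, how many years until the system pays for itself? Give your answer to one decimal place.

7.8 years

Daily generation = 4.32 kW × 3.32 h = 14.34 kWh
Annual generation = 14.34 × 365 = 5235 kWh
Annual savings = 5235 × €0.268 = €1,402.97
Payback = €11,000 / €1,402.97 = 7.84 years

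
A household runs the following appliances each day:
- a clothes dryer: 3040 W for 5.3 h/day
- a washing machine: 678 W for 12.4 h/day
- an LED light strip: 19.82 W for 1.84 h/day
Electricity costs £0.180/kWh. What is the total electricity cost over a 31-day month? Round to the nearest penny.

clothes dryer: 3040 W × 5.3 h × 31 d = 499,472 Wh = 499.5 kWh
washing machine: 678 W × 12.4 h × 31 d = 260,623 Wh = 260.6 kWh
LED light strip: 19.82 W × 1.84 h × 31 d = 1,131 Wh = 1.131 kWh
Total energy = 499.5 + 260.6 + 1.131 = 761.2 kWh
Cost = 761.2 kWh × £0.180 = £137.02

£137.02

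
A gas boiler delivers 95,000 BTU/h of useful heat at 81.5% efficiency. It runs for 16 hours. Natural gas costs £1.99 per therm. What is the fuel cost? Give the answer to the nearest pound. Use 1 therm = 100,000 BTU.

Heat delivered = 95,000 BTU/h × 16 h = 1,520,000 BTU
Gas input = 1,520,000 / 0.815 = 1,865,031 BTU
= 1,865,031 / 100,000 = 18.65 therm
Cost = 18.65 × £1.99/therm = £37.11 ≈ £37

£37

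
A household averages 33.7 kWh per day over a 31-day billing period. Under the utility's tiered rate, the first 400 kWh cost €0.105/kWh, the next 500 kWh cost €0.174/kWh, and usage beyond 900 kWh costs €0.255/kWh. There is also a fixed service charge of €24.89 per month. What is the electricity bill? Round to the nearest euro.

Usage = 33.7 kWh/day × 31 days = 1044.7 kWh
First 400 kWh × €0.105 = €42.00
Next 500 kWh × €0.174 = €87.00
Remaining 144.7 kWh × €0.255 = €36.90
Energy charge = €165.90; + service €24.89 = €190.79 ≈ €191

€191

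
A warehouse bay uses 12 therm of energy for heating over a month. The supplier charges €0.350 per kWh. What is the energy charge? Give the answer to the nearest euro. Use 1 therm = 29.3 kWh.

12 therm × (29.3 kWh/therm) = 351.6 kWh
Cost = 351.6 kWh × €0.350/kWh = €123.06 ≈ €123

€123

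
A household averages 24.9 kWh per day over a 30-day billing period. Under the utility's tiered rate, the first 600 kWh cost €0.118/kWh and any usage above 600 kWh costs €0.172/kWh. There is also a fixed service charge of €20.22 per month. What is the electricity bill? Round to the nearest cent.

€116.30

Usage = 24.9 kWh/day × 30 days = 747 kWh
First 600 kWh × €0.118 = €70.80
Remaining 147 kWh × €0.172 = €25.28
Energy charge = €96.08; + service €20.22 = €116.30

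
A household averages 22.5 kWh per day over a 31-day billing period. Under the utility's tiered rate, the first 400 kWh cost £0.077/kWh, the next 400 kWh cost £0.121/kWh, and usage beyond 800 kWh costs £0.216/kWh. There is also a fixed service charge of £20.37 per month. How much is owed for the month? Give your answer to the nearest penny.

£87.17

Usage = 22.5 kWh/day × 31 days = 697.5 kWh
First 400 kWh × £0.077 = £30.80
Next 297.5 kWh × £0.121 = £36.00
Remaining tier: 0 kWh (not reached)
Energy charge = £66.80; + service £20.37 = £87.17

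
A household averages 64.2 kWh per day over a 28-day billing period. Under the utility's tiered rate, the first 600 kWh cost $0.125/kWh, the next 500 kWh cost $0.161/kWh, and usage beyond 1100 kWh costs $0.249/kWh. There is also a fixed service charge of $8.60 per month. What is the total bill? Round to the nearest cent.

$337.80

Usage = 64.2 kWh/day × 28 days = 1797.6 kWh
First 600 kWh × $0.125 = $75.00
Next 500 kWh × $0.161 = $80.50
Remaining 697.6 kWh × $0.249 = $173.70
Energy charge = $329.20; + service $8.60 = $337.80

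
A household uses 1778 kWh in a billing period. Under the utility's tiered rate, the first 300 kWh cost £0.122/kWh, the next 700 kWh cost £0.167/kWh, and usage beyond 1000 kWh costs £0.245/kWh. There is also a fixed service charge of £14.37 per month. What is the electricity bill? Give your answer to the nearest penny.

First 300 kWh × £0.122 = £36.60
Next 700 kWh × £0.167 = £116.90
Remaining 778 kWh × £0.245 = £190.61
Energy charge = £344.11; + service £14.37 = £358.48

£358.48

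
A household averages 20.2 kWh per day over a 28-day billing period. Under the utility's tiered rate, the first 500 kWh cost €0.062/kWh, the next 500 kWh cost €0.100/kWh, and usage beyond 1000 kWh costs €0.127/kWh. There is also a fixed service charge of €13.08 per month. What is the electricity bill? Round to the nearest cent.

Usage = 20.2 kWh/day × 28 days = 565.6 kWh
First 500 kWh × €0.062 = €31.00
Next 65.6 kWh × €0.100 = €6.56
Remaining tier: 0 kWh (not reached)
Energy charge = €37.56; + service €13.08 = €50.64

€50.64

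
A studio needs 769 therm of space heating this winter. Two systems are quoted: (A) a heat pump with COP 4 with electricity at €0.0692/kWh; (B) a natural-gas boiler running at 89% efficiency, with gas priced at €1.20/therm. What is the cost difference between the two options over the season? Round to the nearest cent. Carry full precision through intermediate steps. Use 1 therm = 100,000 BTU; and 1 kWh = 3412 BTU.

€646.94

Heat load = 769 therm × 100,000 = 76,900,000 BTU
Gas: input = 76,900,000 / 0.89 = 86,404,494 BTU = 864 therm → 864 × €1.20 = €1,036.85
Heat pump: 76,900,000 BTU / 3412 = 22,540 kWh heat; / 4 = 5,635 kWh in → × €0.0692 = €389.91
Difference = |€1,036.85 − €389.91| = €646.94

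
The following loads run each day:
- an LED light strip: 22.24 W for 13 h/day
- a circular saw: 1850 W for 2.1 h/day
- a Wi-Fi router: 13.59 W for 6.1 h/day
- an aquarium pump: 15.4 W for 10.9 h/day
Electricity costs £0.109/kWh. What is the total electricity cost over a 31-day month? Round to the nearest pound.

LED light strip: 22.24 W × 13 h × 31 d = 8,963 Wh = 8.963 kWh
circular saw: 1850 W × 2.1 h × 31 d = 120,435 Wh = 120.4 kWh
Wi-Fi router: 13.59 W × 6.1 h × 31 d = 2,570 Wh = 2.57 kWh
aquarium pump: 15.4 W × 10.9 h × 31 d = 5,204 Wh = 5.204 kWh
Total energy = 8.963 + 120.4 + 2.57 + 5.204 = 137.2 kWh
Cost = 137.2 kWh × £0.109 = £14.95 ≈ £15

£15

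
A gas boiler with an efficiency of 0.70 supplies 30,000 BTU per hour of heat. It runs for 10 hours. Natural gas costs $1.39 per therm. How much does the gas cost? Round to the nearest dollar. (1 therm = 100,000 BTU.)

$6

Heat delivered = 30,000 BTU/h × 10 h = 300,000 BTU
Gas input = 300,000 / 0.70 = 428,571 BTU
= 428,571 / 100,000 = 4.286 therm
Cost = 4.286 × $1.39/therm = $5.96 ≈ $6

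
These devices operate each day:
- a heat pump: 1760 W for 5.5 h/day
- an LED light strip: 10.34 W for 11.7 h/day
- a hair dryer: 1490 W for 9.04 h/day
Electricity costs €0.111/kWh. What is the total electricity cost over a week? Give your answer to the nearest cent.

heat pump: 1760 W × 5.5 h × 7 d = 67,760 Wh = 67.76 kWh
LED light strip: 10.34 W × 11.7 h × 7 d = 847 Wh = 0.8468 kWh
hair dryer: 1490 W × 9.04 h × 7 d = 94,287 Wh = 94.29 kWh
Total energy = 67.76 + 0.8468 + 94.29 = 162.9 kWh
Cost = 162.9 kWh × €0.111 = €18.08

€18.08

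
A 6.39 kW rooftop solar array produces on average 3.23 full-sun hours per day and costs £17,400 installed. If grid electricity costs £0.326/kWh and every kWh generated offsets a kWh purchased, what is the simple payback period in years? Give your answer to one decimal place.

7.1 years

Daily generation = 6.39 kW × 3.23 h = 20.64 kWh
Annual generation = 20.64 × 365 = 7533.5 kWh
Annual savings = 7533.5 × £0.326 = £2,455.92
Payback = £17,400 / £2,455.92 = 7.08 years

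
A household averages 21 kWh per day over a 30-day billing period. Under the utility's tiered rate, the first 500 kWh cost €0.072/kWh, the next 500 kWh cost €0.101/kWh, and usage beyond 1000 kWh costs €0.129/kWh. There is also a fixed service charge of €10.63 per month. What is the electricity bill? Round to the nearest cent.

€59.76

Usage = 21 kWh/day × 30 days = 630 kWh
First 500 kWh × €0.072 = €36.00
Next 130 kWh × €0.101 = €13.13
Remaining tier: 0 kWh (not reached)
Energy charge = €49.13; + service €10.63 = €59.76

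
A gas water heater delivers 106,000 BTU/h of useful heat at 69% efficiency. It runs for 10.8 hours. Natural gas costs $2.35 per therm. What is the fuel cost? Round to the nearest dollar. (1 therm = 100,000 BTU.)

Heat delivered = 106,000 BTU/h × 10.8 h = 1,144,800 BTU
Gas input = 1,144,800 / 0.69 = 1,659,130 BTU
= 1,659,130 / 100,000 = 16.59 therm
Cost = 16.59 × $2.35/therm = $38.99 ≈ $39

$39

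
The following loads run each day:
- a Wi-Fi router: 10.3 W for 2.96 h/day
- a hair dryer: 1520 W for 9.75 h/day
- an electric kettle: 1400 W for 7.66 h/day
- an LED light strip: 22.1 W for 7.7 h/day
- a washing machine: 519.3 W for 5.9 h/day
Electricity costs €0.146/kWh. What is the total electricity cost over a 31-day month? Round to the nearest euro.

Wi-Fi router: 10.3 W × 2.96 h × 31 d = 945 Wh = 0.9451 kWh
hair dryer: 1520 W × 9.75 h × 31 d = 459,420 Wh = 459.4 kWh
electric kettle: 1400 W × 7.66 h × 31 d = 332,444 Wh = 332.4 kWh
LED light strip: 22.1 W × 7.7 h × 31 d = 5,275 Wh = 5.275 kWh
washing machine: 519.3 W × 5.9 h × 31 d = 94,980 Wh = 94.98 kWh
Total energy = 0.9451 + 459.4 + 332.4 + 5.275 + 94.98 = 893.1 kWh
Cost = 893.1 kWh × €0.146 = €130.39 ≈ €130

€130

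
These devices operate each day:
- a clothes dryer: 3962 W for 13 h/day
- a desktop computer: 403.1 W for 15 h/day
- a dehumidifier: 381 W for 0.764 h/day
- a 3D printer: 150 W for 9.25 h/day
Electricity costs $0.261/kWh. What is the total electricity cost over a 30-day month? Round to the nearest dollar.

$464

clothes dryer: 3962 W × 13 h × 30 d = 1,545,180 Wh = 1,545 kWh
desktop computer: 403.1 W × 15 h × 30 d = 181,395 Wh = 181.4 kWh
dehumidifier: 381 W × 0.764 h × 30 d = 8,733 Wh = 8.733 kWh
3D printer: 150 W × 9.25 h × 30 d = 41,625 Wh = 41.62 kWh
Total energy = 1,545 + 181.4 + 8.733 + 41.62 = 1,777 kWh
Cost = 1,777 kWh × $0.261 = $463.78 ≈ $464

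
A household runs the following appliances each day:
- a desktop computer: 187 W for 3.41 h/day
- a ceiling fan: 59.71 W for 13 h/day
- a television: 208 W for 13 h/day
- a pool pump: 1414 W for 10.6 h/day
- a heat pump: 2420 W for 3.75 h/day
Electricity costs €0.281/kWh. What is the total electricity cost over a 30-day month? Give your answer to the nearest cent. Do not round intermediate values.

desktop computer: 187 W × 3.41 h × 30 d = 19,130 Wh = 19.13 kWh
ceiling fan: 59.71 W × 13 h × 30 d = 23,287 Wh = 23.29 kWh
television: 208 W × 13 h × 30 d = 81,120 Wh = 81.12 kWh
pool pump: 1414 W × 10.6 h × 30 d = 449,652 Wh = 449.7 kWh
heat pump: 2420 W × 3.75 h × 30 d = 272,250 Wh = 272.2 kWh
Total energy = 19.13 + 23.29 + 81.12 + 449.7 + 272.2 = 845.4 kWh
Cost = 845.4 kWh × €0.281 = €237.57

€237.57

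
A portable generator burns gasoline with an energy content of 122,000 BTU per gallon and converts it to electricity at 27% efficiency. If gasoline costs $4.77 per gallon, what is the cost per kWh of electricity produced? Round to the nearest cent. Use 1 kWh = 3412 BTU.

$0.49

Electrical output per gallon = 122,000 BTU × 0.27 / 3412 BTU/kWh = 9.654 kWh
Cost per kWh = $4.77 / 9.654 kWh = $0.494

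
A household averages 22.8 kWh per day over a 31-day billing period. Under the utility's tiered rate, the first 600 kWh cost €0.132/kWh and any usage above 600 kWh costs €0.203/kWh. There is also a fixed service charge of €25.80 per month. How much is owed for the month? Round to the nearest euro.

€127

Usage = 22.8 kWh/day × 31 days = 706.8 kWh
First 600 kWh × €0.132 = €79.20
Remaining 106.8 kWh × €0.203 = €21.68
Energy charge = €100.88; + service €25.80 = €126.68 ≈ €127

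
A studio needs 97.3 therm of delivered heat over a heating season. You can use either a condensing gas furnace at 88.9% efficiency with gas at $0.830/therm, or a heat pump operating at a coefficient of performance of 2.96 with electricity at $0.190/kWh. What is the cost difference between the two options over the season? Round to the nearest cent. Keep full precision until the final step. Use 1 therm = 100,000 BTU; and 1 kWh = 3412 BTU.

Heat load = 97.3 therm × 100,000 = 9,730,000 BTU
Gas: input = 9,730,000 / 0.889 = 10,944,882 BTU = 109.4 therm → 109.4 × $0.830 = $90.84
Heat pump: 9,730,000 BTU / 3412 = 2,852 kWh heat; / 2.96 = 963.4 kWh in → × $0.190 = $183.05
Difference = |$90.84 − $183.05| = $92.21

$92.21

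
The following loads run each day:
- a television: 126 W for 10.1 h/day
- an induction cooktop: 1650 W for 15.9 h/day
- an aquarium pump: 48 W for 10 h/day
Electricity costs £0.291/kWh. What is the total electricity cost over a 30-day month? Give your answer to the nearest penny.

television: 126 W × 10.1 h × 30 d = 38,178 Wh = 38.18 kWh
induction cooktop: 1650 W × 15.9 h × 30 d = 787,050 Wh = 787 kWh
aquarium pump: 48 W × 10 h × 30 d = 14,400 Wh = 14.4 kWh
Total energy = 38.18 + 787 + 14.4 = 839.6 kWh
Cost = 839.6 kWh × £0.291 = £244.33

£244.33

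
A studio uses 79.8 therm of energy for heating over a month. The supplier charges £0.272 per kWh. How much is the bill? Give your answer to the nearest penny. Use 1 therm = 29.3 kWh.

79.8 therm × (29.3 kWh/therm) = 2,338 kWh
Cost = 2,338 kWh × £0.272/kWh = £635.97

£635.97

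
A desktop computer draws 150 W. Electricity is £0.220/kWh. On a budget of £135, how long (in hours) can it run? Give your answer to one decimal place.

Energy budget = £135 / £0.220 per kWh = 613.6 kWh = 613,636 Wh
Runtime = 613,636 Wh / 150 W = 4,091 h

4090.9 h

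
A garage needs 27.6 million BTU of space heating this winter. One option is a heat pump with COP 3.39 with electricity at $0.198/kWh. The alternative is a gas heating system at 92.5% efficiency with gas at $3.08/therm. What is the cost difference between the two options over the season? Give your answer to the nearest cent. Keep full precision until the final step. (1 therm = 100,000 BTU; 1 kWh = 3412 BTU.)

$446.54

Heat load = 27.6 × 10⁶ BTU = 27,600,000 BTU
Gas: input = 27,600,000 / 0.925 = 29,837,838 BTU = 298.4 therm → 298.4 × $3.08 = $919.01
Heat pump: 27,600,000 BTU / 3412 = 8,089 kWh heat; / 3.39 = 2,386 kWh in → × $0.198 = $472.46
Difference = |$919.01 − $472.46| = $446.54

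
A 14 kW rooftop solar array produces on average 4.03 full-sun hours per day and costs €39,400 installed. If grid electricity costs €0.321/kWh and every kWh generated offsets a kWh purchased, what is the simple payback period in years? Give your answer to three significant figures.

5.96 years

Daily generation = 14 kW × 4.03 h = 56.42 kWh
Annual generation = 56.42 × 365 = 20593 kWh
Annual savings = 20593 × €0.321 = €6,610.45
Payback = €39,400 / €6,610.45 = 5.96 years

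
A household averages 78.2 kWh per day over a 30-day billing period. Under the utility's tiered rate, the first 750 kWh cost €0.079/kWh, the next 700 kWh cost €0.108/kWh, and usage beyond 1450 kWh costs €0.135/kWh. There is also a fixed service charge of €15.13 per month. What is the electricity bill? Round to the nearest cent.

Usage = 78.2 kWh/day × 30 days = 2346 kWh
First 750 kWh × €0.079 = €59.25
Next 700 kWh × €0.108 = €75.60
Remaining 896 kWh × €0.135 = €120.96
Energy charge = €255.81; + service €15.13 = €270.94

€270.94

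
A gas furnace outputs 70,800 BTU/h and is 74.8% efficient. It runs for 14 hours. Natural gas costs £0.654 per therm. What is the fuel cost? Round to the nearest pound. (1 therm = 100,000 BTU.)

Heat delivered = 70,800 BTU/h × 14 h = 991,200 BTU
Gas input = 991,200 / 0.748 = 1,325,134 BTU
= 1,325,134 / 100,000 = 13.25 therm
Cost = 13.25 × £0.654/therm = £8.67 ≈ £9

£9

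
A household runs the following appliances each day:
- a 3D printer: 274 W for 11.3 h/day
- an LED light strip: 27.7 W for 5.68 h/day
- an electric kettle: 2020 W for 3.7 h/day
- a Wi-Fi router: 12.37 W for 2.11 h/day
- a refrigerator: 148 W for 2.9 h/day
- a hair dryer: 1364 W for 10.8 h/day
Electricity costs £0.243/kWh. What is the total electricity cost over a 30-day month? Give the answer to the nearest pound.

3D printer: 274 W × 11.3 h × 30 d = 92,886 Wh = 92.89 kWh
LED light strip: 27.7 W × 5.68 h × 30 d = 4,720 Wh = 4.72 kWh
electric kettle: 2020 W × 3.7 h × 30 d = 224,220 Wh = 224.2 kWh
Wi-Fi router: 12.37 W × 2.11 h × 30 d = 783 Wh = 0.783 kWh
refrigerator: 148 W × 2.9 h × 30 d = 12,876 Wh = 12.88 kWh
hair dryer: 1364 W × 10.8 h × 30 d = 441,936 Wh = 441.9 kWh
Total energy = 92.89 + 4.72 + 224.2 + 0.783 + 12.88 + 441.9 = 777.4 kWh
Cost = 777.4 kWh × £0.243 = £188.91 ≈ £189

£189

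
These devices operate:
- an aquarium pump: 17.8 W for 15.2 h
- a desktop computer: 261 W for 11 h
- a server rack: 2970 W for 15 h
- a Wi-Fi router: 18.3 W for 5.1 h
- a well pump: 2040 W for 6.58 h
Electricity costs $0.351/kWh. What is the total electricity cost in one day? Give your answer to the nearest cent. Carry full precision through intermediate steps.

aquarium pump: 17.8 W × 15.2 h = 271 Wh = 0.2706 kWh
desktop computer: 261 W × 11 h = 2,871 Wh = 2.871 kWh
server rack: 2970 W × 15 h = 44,550 Wh = 44.55 kWh
Wi-Fi router: 18.3 W × 5.1 h = 93 Wh = 0.09333 kWh
well pump: 2040 W × 6.58 h = 13,423 Wh = 13.42 kWh
Total energy = 0.2706 + 2.871 + 44.55 + 0.09333 + 13.42 = 61.21 kWh
Cost = 61.21 kWh × $0.351 = $21.48

$21.48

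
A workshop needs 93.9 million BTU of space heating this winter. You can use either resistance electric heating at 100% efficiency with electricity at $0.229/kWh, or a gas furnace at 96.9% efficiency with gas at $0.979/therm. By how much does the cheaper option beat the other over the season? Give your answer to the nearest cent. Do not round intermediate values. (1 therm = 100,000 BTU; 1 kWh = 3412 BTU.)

Heat load = 93.9 × 10⁶ BTU = 93,900,000 BTU
Gas: input = 93,900,000 / 0.969 = 96,904,025 BTU = 969 therm → 969 × $0.979 = $948.69
Electric: 93,900,000 BTU / 3412 = 27,520 kWh → × $0.229 = $6,302.20
Difference = |$948.69 − $6,302.20| = $5,353.51

$5353.51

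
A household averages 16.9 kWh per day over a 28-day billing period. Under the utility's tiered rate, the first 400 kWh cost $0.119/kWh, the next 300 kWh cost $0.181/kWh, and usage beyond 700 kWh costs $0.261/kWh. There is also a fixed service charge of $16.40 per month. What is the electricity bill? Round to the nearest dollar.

Usage = 16.9 kWh/day × 28 days = 473.2 kWh
First 400 kWh × $0.119 = $47.60
Next 73.2 kWh × $0.181 = $13.25
Remaining tier: 0 kWh (not reached)
Energy charge = $60.85; + service $16.40 = $77.25 ≈ $77

$77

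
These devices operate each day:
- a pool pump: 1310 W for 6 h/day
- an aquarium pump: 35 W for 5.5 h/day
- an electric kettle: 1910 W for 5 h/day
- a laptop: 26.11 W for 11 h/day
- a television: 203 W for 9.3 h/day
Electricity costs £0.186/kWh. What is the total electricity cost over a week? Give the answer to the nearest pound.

pool pump: 1310 W × 6 h × 7 d = 55,020 Wh = 55.02 kWh
aquarium pump: 35 W × 5.5 h × 7 d = 1,348 Wh = 1.347 kWh
electric kettle: 1910 W × 5 h × 7 d = 66,850 Wh = 66.85 kWh
laptop: 26.11 W × 11 h × 7 d = 2,010 Wh = 2.01 kWh
television: 203 W × 9.3 h × 7 d = 13,215 Wh = 13.22 kWh
Total energy = 55.02 + 1.347 + 66.85 + 2.01 + 13.22 = 138.4 kWh
Cost = 138.4 kWh × £0.186 = £25.75 ≈ £26

£26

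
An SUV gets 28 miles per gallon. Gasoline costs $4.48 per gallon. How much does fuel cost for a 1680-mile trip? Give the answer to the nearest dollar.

Fuel = 1680 mi / 28 mpg = 60 gal
Cost = 60 gal × $4.48/gal = $268.80 ≈ $269

$269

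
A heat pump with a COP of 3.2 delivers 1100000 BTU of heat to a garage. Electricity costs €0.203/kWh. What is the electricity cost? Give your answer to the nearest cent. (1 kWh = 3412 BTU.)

Heat delivered = 1,100,000 BTU / 3412 = 322.4 kWh
Electrical input = 322.4 kWh / 3.2 = 100.7 kWh
Cost = 100.7 × €0.203/kWh = €20.45

€20.45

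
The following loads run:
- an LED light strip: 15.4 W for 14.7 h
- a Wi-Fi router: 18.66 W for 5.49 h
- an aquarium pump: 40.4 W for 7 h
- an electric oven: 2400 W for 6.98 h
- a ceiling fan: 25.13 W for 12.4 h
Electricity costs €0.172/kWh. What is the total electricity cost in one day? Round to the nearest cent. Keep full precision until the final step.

€3.04

LED light strip: 15.4 W × 14.7 h = 226 Wh = 0.2264 kWh
Wi-Fi router: 18.66 W × 5.49 h = 102 Wh = 0.1024 kWh
aquarium pump: 40.4 W × 7 h = 283 Wh = 0.2828 kWh
electric oven: 2400 W × 6.98 h = 16,752 Wh = 16.75 kWh
ceiling fan: 25.13 W × 12.4 h = 312 Wh = 0.3116 kWh
Total energy = 0.2264 + 0.1024 + 0.2828 + 16.75 + 0.3116 = 17.68 kWh
Cost = 17.68 kWh × €0.172 = €3.04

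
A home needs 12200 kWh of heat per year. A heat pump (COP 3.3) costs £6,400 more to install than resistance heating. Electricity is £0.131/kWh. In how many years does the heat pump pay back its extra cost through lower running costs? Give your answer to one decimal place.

5.7 years

Resistance: 12200 kWh × £0.131 = £1,598.20/yr
Heat pump: 12200 / 3.3 = 3697 kWh in → × £0.131 = £484.30/yr
Annual savings = £1,113.90
Payback = £6,400 / £1,113.90 = 5.75 years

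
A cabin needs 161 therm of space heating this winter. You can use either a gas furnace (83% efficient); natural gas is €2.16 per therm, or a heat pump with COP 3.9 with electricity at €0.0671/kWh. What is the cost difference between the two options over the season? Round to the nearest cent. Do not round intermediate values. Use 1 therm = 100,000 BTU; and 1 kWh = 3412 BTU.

Heat load = 161 therm × 100,000 = 16,100,000 BTU
Gas: input = 16,100,000 / 0.83 = 19,397,590 BTU = 194 therm → 194 × €2.16 = €418.99
Heat pump: 16,100,000 BTU / 3412 = 4,719 kWh heat; / 3.9 = 1,210 kWh in → × €0.0671 = €81.18
Difference = |€418.99 − €81.18| = €337.80

€337.80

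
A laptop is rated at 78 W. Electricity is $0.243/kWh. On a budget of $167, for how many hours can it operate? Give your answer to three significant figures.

Energy budget = $167 / $0.243 per kWh = 687.2 kWh = 687,243 Wh
Runtime = 687,243 Wh / 78 W = 8,811 h

8810 h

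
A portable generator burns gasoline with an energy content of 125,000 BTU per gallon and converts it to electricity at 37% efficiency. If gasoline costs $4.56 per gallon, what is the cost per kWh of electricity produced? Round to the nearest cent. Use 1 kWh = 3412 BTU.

$0.34

Electrical output per gallon = 125,000 BTU × 0.37 / 3412 BTU/kWh = 13.56 kWh
Cost per kWh = $4.56 / 13.56 kWh = $0.336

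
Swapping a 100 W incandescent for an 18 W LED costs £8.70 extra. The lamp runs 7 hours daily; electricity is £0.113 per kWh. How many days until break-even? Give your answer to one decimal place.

134.1 days

Power saved = 100 − 18 = 82 W
Daily energy saved = 82 W × 7 h = 574 Wh = 0.574 kWh
Daily savings = 0.574 × £0.113 = £0.0649
Payback = £8.70 / £0.0649 per day = 134.1 days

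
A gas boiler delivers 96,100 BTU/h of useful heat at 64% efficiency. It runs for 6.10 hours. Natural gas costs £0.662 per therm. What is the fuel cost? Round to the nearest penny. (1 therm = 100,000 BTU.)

Heat delivered = 96,100 BTU/h × 6.10 h = 586,210 BTU
Gas input = 586,210 / 0.64 = 915,953 BTU
= 915,953 / 100,000 = 9.16 therm
Cost = 9.16 × £0.662/therm = £6.06

£6.06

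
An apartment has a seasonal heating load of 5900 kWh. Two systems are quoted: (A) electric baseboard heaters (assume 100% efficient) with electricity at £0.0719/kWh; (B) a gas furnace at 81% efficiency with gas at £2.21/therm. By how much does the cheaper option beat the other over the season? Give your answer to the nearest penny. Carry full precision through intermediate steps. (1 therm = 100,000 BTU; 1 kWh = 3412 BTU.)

£125.04

Heat load = 5900 kWh × 3412 = 20,130,800 BTU
Gas: input = 20,130,800 / 0.81 = 24,852,840 BTU = 248.5 therm → 248.5 × £2.21 = £549.25
Electric: 20,130,800 BTU / 3412 = 5,900 kWh → × £0.0719 = £424.21
Difference = |£549.25 − £424.21| = £125.04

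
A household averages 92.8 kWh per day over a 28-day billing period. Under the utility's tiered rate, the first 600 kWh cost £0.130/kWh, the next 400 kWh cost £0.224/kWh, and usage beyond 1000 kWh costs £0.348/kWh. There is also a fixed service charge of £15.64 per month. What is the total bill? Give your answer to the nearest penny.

£739.48

Usage = 92.8 kWh/day × 28 days = 2598.4 kWh
First 600 kWh × £0.130 = £78.00
Next 400 kWh × £0.224 = £89.60
Remaining 1598.4 kWh × £0.348 = £556.24
Energy charge = £723.84; + service £15.64 = £739.48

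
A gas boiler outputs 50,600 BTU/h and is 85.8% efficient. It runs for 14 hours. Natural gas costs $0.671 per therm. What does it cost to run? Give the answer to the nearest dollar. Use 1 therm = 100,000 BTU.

$6

Heat delivered = 50,600 BTU/h × 14 h = 708,400 BTU
Gas input = 708,400 / 0.858 = 825,641 BTU
= 825,641 / 100,000 = 8.256 therm
Cost = 8.256 × $0.671/therm = $5.54 ≈ $6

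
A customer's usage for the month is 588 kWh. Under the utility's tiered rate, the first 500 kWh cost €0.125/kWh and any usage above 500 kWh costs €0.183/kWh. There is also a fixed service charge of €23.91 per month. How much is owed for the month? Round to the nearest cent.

First 500 kWh × €0.125 = €62.50
Remaining 88 kWh × €0.183 = €16.10
Energy charge = €78.60; + service €23.91 = €102.51

€102.51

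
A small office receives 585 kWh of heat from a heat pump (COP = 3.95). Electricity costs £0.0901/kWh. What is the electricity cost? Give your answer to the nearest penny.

£13.34

Electrical input = 585 kWh / 3.95 = 148.1 kWh
Cost = 148.1 × £0.0901/kWh = £13.34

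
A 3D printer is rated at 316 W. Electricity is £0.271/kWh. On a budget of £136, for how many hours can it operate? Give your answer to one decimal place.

Energy budget = £136 / £0.271 per kWh = 501.8 kWh = 501,845 Wh
Runtime = 501,845 Wh / 316 W = 1,588 h

1588.1 h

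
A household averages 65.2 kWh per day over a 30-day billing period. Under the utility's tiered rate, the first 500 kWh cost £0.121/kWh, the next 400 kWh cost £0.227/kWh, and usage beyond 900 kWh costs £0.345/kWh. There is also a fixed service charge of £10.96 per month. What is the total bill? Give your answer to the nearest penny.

Usage = 65.2 kWh/day × 30 days = 1956 kWh
First 500 kWh × £0.121 = £60.50
Next 400 kWh × £0.227 = £90.80
Remaining 1056 kWh × £0.345 = £364.32
Energy charge = £515.62; + service £10.96 = £526.58

£526.58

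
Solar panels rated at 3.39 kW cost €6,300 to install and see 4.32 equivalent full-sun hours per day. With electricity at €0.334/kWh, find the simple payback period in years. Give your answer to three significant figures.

Daily generation = 3.39 kW × 4.32 h = 14.64 kWh
Annual generation = 14.64 × 365 = 5345.4 kWh
Annual savings = 5345.4 × €0.334 = €1,785.35
Payback = €6,300 / €1,785.35 = 3.53 years

3.53 years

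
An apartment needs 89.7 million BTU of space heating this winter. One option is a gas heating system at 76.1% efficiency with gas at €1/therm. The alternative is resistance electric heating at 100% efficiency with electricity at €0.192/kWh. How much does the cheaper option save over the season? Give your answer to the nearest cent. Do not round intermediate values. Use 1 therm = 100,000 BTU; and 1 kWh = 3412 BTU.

€3868.88

Heat load = 89.7 × 10⁶ BTU = 89,700,000 BTU
Gas: input = 89,700,000 / 0.761 = 117,871,222 BTU = 1,179 therm → 1,179 × €1 = €1,178.71
Electric: 89,700,000 BTU / 3412 = 26,290 kWh → × €0.192 = €5,047.60
Difference = |€1,178.71 − €5,047.60| = €3,868.88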